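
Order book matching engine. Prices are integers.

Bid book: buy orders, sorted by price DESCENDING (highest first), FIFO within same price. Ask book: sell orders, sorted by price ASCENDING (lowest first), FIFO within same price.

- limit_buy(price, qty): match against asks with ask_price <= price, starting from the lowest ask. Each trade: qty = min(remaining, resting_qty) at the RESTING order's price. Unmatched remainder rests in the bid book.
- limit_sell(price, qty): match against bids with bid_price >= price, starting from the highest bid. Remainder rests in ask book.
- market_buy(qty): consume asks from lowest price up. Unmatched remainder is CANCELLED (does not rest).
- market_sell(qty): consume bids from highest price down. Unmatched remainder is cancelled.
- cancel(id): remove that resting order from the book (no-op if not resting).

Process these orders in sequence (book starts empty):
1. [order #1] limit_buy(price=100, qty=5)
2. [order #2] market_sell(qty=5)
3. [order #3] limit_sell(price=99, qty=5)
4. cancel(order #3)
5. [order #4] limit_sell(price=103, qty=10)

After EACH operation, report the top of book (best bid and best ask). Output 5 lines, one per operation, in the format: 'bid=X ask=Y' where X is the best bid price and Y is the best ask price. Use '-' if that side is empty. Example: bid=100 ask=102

Answer: bid=100 ask=-
bid=- ask=-
bid=- ask=99
bid=- ask=-
bid=- ask=103

Derivation:
After op 1 [order #1] limit_buy(price=100, qty=5): fills=none; bids=[#1:5@100] asks=[-]
After op 2 [order #2] market_sell(qty=5): fills=#1x#2:5@100; bids=[-] asks=[-]
After op 3 [order #3] limit_sell(price=99, qty=5): fills=none; bids=[-] asks=[#3:5@99]
After op 4 cancel(order #3): fills=none; bids=[-] asks=[-]
After op 5 [order #4] limit_sell(price=103, qty=10): fills=none; bids=[-] asks=[#4:10@103]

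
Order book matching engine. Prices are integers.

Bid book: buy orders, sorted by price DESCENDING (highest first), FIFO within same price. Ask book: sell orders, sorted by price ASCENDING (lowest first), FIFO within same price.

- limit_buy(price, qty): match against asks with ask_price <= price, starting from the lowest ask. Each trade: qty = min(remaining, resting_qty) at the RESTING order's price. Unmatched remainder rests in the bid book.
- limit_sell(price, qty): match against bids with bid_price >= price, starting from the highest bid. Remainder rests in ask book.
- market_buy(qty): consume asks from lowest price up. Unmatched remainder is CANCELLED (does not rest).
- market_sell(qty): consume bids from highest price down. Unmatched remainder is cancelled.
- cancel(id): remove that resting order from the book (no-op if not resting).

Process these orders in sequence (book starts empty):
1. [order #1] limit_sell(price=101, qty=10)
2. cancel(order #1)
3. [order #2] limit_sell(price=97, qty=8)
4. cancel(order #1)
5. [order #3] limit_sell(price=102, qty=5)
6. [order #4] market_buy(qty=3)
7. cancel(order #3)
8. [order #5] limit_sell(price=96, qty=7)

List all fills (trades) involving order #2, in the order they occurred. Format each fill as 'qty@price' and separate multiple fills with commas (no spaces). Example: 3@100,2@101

After op 1 [order #1] limit_sell(price=101, qty=10): fills=none; bids=[-] asks=[#1:10@101]
After op 2 cancel(order #1): fills=none; bids=[-] asks=[-]
After op 3 [order #2] limit_sell(price=97, qty=8): fills=none; bids=[-] asks=[#2:8@97]
After op 4 cancel(order #1): fills=none; bids=[-] asks=[#2:8@97]
After op 5 [order #3] limit_sell(price=102, qty=5): fills=none; bids=[-] asks=[#2:8@97 #3:5@102]
After op 6 [order #4] market_buy(qty=3): fills=#4x#2:3@97; bids=[-] asks=[#2:5@97 #3:5@102]
After op 7 cancel(order #3): fills=none; bids=[-] asks=[#2:5@97]
After op 8 [order #5] limit_sell(price=96, qty=7): fills=none; bids=[-] asks=[#5:7@96 #2:5@97]

Answer: 3@97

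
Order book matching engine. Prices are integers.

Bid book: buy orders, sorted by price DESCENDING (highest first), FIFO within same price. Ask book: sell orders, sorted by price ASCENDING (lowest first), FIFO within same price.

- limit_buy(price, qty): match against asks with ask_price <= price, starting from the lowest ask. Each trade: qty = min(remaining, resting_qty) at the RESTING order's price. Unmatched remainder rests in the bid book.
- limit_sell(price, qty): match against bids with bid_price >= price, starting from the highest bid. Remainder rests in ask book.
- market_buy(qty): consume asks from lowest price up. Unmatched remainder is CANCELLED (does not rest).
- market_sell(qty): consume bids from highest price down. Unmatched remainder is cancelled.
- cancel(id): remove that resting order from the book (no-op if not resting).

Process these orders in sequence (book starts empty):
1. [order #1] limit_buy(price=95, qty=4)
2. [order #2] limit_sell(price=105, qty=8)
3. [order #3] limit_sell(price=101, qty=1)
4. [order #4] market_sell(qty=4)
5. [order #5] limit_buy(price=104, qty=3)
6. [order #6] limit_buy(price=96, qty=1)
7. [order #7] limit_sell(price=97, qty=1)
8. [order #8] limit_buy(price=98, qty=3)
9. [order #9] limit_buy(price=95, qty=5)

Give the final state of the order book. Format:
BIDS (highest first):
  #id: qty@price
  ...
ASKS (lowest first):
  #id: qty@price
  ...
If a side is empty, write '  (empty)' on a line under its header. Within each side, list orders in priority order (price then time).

After op 1 [order #1] limit_buy(price=95, qty=4): fills=none; bids=[#1:4@95] asks=[-]
After op 2 [order #2] limit_sell(price=105, qty=8): fills=none; bids=[#1:4@95] asks=[#2:8@105]
After op 3 [order #3] limit_sell(price=101, qty=1): fills=none; bids=[#1:4@95] asks=[#3:1@101 #2:8@105]
After op 4 [order #4] market_sell(qty=4): fills=#1x#4:4@95; bids=[-] asks=[#3:1@101 #2:8@105]
After op 5 [order #5] limit_buy(price=104, qty=3): fills=#5x#3:1@101; bids=[#5:2@104] asks=[#2:8@105]
After op 6 [order #6] limit_buy(price=96, qty=1): fills=none; bids=[#5:2@104 #6:1@96] asks=[#2:8@105]
After op 7 [order #7] limit_sell(price=97, qty=1): fills=#5x#7:1@104; bids=[#5:1@104 #6:1@96] asks=[#2:8@105]
After op 8 [order #8] limit_buy(price=98, qty=3): fills=none; bids=[#5:1@104 #8:3@98 #6:1@96] asks=[#2:8@105]
After op 9 [order #9] limit_buy(price=95, qty=5): fills=none; bids=[#5:1@104 #8:3@98 #6:1@96 #9:5@95] asks=[#2:8@105]

Answer: BIDS (highest first):
  #5: 1@104
  #8: 3@98
  #6: 1@96
  #9: 5@95
ASKS (lowest first):
  #2: 8@105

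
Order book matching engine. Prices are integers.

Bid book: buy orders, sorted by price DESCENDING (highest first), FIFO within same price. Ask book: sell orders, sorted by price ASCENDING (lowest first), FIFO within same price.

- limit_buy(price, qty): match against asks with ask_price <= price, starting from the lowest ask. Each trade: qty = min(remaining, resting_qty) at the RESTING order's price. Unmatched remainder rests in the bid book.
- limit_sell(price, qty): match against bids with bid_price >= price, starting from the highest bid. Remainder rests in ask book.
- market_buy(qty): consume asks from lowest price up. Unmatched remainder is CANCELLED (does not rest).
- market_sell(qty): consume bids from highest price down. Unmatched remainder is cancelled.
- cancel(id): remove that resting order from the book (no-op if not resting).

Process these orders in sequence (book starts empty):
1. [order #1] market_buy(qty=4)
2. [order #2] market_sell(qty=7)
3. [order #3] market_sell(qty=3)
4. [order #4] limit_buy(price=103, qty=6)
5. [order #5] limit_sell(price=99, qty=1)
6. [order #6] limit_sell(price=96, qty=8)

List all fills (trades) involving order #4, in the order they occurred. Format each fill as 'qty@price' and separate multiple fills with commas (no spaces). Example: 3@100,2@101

Answer: 1@103,5@103

Derivation:
After op 1 [order #1] market_buy(qty=4): fills=none; bids=[-] asks=[-]
After op 2 [order #2] market_sell(qty=7): fills=none; bids=[-] asks=[-]
After op 3 [order #3] market_sell(qty=3): fills=none; bids=[-] asks=[-]
After op 4 [order #4] limit_buy(price=103, qty=6): fills=none; bids=[#4:6@103] asks=[-]
After op 5 [order #5] limit_sell(price=99, qty=1): fills=#4x#5:1@103; bids=[#4:5@103] asks=[-]
After op 6 [order #6] limit_sell(price=96, qty=8): fills=#4x#6:5@103; bids=[-] asks=[#6:3@96]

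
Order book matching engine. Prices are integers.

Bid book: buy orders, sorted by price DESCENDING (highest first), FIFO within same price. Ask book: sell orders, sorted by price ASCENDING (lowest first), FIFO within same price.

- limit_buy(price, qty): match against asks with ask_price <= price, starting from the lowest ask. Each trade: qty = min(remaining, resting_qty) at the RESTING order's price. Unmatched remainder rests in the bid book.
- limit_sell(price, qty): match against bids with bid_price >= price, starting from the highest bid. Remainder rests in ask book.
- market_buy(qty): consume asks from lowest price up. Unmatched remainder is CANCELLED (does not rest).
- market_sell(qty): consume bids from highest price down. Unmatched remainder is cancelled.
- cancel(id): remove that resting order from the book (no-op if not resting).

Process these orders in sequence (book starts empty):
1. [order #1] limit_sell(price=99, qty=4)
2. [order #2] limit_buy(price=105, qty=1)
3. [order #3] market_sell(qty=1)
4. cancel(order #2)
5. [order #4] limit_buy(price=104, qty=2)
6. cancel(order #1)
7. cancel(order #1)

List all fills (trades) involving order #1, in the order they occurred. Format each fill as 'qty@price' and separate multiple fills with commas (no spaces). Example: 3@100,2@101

After op 1 [order #1] limit_sell(price=99, qty=4): fills=none; bids=[-] asks=[#1:4@99]
After op 2 [order #2] limit_buy(price=105, qty=1): fills=#2x#1:1@99; bids=[-] asks=[#1:3@99]
After op 3 [order #3] market_sell(qty=1): fills=none; bids=[-] asks=[#1:3@99]
After op 4 cancel(order #2): fills=none; bids=[-] asks=[#1:3@99]
After op 5 [order #4] limit_buy(price=104, qty=2): fills=#4x#1:2@99; bids=[-] asks=[#1:1@99]
After op 6 cancel(order #1): fills=none; bids=[-] asks=[-]
After op 7 cancel(order #1): fills=none; bids=[-] asks=[-]

Answer: 1@99,2@99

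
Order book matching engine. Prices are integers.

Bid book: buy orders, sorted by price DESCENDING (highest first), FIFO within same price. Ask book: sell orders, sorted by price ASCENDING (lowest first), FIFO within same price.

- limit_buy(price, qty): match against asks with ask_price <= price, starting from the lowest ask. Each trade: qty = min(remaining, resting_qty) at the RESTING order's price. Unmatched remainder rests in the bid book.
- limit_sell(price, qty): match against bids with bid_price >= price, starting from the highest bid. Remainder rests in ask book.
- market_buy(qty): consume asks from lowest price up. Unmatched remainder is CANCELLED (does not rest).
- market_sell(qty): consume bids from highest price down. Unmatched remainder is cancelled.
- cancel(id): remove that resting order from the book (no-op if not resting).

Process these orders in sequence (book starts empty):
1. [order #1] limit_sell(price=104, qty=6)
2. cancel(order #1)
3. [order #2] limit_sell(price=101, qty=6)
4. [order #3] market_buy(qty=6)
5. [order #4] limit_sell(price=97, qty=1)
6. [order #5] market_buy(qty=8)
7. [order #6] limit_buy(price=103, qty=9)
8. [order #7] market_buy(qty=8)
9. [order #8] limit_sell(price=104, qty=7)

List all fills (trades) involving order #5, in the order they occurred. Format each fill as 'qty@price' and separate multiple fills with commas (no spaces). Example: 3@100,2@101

Answer: 1@97

Derivation:
After op 1 [order #1] limit_sell(price=104, qty=6): fills=none; bids=[-] asks=[#1:6@104]
After op 2 cancel(order #1): fills=none; bids=[-] asks=[-]
After op 3 [order #2] limit_sell(price=101, qty=6): fills=none; bids=[-] asks=[#2:6@101]
After op 4 [order #3] market_buy(qty=6): fills=#3x#2:6@101; bids=[-] asks=[-]
After op 5 [order #4] limit_sell(price=97, qty=1): fills=none; bids=[-] asks=[#4:1@97]
After op 6 [order #5] market_buy(qty=8): fills=#5x#4:1@97; bids=[-] asks=[-]
After op 7 [order #6] limit_buy(price=103, qty=9): fills=none; bids=[#6:9@103] asks=[-]
After op 8 [order #7] market_buy(qty=8): fills=none; bids=[#6:9@103] asks=[-]
After op 9 [order #8] limit_sell(price=104, qty=7): fills=none; bids=[#6:9@103] asks=[#8:7@104]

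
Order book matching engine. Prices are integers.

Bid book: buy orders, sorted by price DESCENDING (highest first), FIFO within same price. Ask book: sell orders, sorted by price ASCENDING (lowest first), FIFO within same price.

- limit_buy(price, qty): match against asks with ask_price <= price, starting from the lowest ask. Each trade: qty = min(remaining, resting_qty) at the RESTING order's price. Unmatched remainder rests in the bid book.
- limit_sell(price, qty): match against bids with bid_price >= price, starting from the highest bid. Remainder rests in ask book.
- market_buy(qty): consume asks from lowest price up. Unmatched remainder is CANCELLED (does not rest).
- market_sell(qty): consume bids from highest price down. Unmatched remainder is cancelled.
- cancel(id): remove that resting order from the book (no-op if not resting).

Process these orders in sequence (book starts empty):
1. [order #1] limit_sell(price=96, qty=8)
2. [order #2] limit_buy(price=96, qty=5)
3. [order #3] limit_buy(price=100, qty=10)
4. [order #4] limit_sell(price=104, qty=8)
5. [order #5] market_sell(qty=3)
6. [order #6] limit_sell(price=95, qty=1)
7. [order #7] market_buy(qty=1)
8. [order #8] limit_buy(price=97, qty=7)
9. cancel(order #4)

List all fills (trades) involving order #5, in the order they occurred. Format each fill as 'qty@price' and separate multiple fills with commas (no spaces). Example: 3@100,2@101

After op 1 [order #1] limit_sell(price=96, qty=8): fills=none; bids=[-] asks=[#1:8@96]
After op 2 [order #2] limit_buy(price=96, qty=5): fills=#2x#1:5@96; bids=[-] asks=[#1:3@96]
After op 3 [order #3] limit_buy(price=100, qty=10): fills=#3x#1:3@96; bids=[#3:7@100] asks=[-]
After op 4 [order #4] limit_sell(price=104, qty=8): fills=none; bids=[#3:7@100] asks=[#4:8@104]
After op 5 [order #5] market_sell(qty=3): fills=#3x#5:3@100; bids=[#3:4@100] asks=[#4:8@104]
After op 6 [order #6] limit_sell(price=95, qty=1): fills=#3x#6:1@100; bids=[#3:3@100] asks=[#4:8@104]
After op 7 [order #7] market_buy(qty=1): fills=#7x#4:1@104; bids=[#3:3@100] asks=[#4:7@104]
After op 8 [order #8] limit_buy(price=97, qty=7): fills=none; bids=[#3:3@100 #8:7@97] asks=[#4:7@104]
After op 9 cancel(order #4): fills=none; bids=[#3:3@100 #8:7@97] asks=[-]

Answer: 3@100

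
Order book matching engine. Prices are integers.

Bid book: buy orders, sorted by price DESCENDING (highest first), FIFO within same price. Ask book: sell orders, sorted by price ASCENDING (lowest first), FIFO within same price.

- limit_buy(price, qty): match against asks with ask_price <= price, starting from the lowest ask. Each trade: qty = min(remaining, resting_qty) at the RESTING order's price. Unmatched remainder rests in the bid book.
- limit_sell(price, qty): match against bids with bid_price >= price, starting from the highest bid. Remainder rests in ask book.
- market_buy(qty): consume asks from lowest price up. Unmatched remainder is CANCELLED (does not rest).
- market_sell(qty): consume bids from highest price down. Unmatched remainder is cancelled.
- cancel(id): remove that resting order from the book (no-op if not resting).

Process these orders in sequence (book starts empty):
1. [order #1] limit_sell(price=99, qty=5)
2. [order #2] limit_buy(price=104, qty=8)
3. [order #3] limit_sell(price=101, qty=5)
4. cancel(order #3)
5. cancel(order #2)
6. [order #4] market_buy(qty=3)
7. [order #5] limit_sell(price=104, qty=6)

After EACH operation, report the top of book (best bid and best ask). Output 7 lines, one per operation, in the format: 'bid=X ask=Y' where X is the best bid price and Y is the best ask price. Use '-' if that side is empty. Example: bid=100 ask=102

Answer: bid=- ask=99
bid=104 ask=-
bid=- ask=101
bid=- ask=-
bid=- ask=-
bid=- ask=-
bid=- ask=104

Derivation:
After op 1 [order #1] limit_sell(price=99, qty=5): fills=none; bids=[-] asks=[#1:5@99]
After op 2 [order #2] limit_buy(price=104, qty=8): fills=#2x#1:5@99; bids=[#2:3@104] asks=[-]
After op 3 [order #3] limit_sell(price=101, qty=5): fills=#2x#3:3@104; bids=[-] asks=[#3:2@101]
After op 4 cancel(order #3): fills=none; bids=[-] asks=[-]
After op 5 cancel(order #2): fills=none; bids=[-] asks=[-]
After op 6 [order #4] market_buy(qty=3): fills=none; bids=[-] asks=[-]
After op 7 [order #5] limit_sell(price=104, qty=6): fills=none; bids=[-] asks=[#5:6@104]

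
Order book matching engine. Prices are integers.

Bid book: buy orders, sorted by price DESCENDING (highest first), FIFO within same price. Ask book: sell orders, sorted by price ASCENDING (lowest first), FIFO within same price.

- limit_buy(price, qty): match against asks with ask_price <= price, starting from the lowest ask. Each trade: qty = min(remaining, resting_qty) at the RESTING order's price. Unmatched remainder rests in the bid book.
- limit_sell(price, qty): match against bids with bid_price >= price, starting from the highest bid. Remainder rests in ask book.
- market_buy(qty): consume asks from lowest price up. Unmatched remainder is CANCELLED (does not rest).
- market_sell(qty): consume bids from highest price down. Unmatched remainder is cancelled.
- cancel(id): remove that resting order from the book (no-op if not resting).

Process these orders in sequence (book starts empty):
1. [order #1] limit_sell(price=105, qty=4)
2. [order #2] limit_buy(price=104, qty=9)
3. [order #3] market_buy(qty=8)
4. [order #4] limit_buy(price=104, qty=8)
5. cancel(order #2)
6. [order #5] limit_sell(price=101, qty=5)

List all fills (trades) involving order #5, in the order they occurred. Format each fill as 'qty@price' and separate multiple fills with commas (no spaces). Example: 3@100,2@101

After op 1 [order #1] limit_sell(price=105, qty=4): fills=none; bids=[-] asks=[#1:4@105]
After op 2 [order #2] limit_buy(price=104, qty=9): fills=none; bids=[#2:9@104] asks=[#1:4@105]
After op 3 [order #3] market_buy(qty=8): fills=#3x#1:4@105; bids=[#2:9@104] asks=[-]
After op 4 [order #4] limit_buy(price=104, qty=8): fills=none; bids=[#2:9@104 #4:8@104] asks=[-]
After op 5 cancel(order #2): fills=none; bids=[#4:8@104] asks=[-]
After op 6 [order #5] limit_sell(price=101, qty=5): fills=#4x#5:5@104; bids=[#4:3@104] asks=[-]

Answer: 5@104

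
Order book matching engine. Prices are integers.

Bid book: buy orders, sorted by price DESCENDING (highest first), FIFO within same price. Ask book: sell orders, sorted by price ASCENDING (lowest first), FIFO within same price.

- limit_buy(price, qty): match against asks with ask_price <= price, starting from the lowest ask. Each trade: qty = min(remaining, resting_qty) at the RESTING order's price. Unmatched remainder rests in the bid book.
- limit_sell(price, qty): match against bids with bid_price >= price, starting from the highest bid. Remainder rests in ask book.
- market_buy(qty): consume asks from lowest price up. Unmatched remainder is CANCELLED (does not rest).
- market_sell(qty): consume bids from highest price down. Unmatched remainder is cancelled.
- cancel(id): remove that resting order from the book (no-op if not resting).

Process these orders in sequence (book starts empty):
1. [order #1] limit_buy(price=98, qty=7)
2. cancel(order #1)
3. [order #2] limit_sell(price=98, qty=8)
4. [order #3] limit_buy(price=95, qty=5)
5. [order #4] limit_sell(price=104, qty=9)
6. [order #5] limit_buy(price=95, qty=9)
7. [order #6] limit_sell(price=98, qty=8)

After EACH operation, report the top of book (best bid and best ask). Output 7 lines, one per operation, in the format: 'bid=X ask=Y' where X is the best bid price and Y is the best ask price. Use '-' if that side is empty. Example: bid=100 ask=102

Answer: bid=98 ask=-
bid=- ask=-
bid=- ask=98
bid=95 ask=98
bid=95 ask=98
bid=95 ask=98
bid=95 ask=98

Derivation:
After op 1 [order #1] limit_buy(price=98, qty=7): fills=none; bids=[#1:7@98] asks=[-]
After op 2 cancel(order #1): fills=none; bids=[-] asks=[-]
After op 3 [order #2] limit_sell(price=98, qty=8): fills=none; bids=[-] asks=[#2:8@98]
After op 4 [order #3] limit_buy(price=95, qty=5): fills=none; bids=[#3:5@95] asks=[#2:8@98]
After op 5 [order #4] limit_sell(price=104, qty=9): fills=none; bids=[#3:5@95] asks=[#2:8@98 #4:9@104]
After op 6 [order #5] limit_buy(price=95, qty=9): fills=none; bids=[#3:5@95 #5:9@95] asks=[#2:8@98 #4:9@104]
After op 7 [order #6] limit_sell(price=98, qty=8): fills=none; bids=[#3:5@95 #5:9@95] asks=[#2:8@98 #6:8@98 #4:9@104]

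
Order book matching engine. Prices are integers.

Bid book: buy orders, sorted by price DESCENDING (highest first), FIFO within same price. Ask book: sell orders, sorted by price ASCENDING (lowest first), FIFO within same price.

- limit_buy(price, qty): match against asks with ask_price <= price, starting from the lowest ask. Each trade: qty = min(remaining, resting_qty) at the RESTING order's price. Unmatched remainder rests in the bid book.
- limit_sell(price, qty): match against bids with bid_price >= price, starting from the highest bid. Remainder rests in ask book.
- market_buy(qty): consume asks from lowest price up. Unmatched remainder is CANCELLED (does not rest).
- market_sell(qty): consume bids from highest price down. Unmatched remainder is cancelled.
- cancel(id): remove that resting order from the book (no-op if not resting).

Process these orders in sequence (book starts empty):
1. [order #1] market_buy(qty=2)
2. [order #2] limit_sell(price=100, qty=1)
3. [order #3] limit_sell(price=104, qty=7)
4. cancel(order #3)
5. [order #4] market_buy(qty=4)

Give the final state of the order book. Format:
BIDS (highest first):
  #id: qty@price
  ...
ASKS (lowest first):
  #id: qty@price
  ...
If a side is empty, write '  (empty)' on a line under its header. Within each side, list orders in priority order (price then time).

After op 1 [order #1] market_buy(qty=2): fills=none; bids=[-] asks=[-]
After op 2 [order #2] limit_sell(price=100, qty=1): fills=none; bids=[-] asks=[#2:1@100]
After op 3 [order #3] limit_sell(price=104, qty=7): fills=none; bids=[-] asks=[#2:1@100 #3:7@104]
After op 4 cancel(order #3): fills=none; bids=[-] asks=[#2:1@100]
After op 5 [order #4] market_buy(qty=4): fills=#4x#2:1@100; bids=[-] asks=[-]

Answer: BIDS (highest first):
  (empty)
ASKS (lowest first):
  (empty)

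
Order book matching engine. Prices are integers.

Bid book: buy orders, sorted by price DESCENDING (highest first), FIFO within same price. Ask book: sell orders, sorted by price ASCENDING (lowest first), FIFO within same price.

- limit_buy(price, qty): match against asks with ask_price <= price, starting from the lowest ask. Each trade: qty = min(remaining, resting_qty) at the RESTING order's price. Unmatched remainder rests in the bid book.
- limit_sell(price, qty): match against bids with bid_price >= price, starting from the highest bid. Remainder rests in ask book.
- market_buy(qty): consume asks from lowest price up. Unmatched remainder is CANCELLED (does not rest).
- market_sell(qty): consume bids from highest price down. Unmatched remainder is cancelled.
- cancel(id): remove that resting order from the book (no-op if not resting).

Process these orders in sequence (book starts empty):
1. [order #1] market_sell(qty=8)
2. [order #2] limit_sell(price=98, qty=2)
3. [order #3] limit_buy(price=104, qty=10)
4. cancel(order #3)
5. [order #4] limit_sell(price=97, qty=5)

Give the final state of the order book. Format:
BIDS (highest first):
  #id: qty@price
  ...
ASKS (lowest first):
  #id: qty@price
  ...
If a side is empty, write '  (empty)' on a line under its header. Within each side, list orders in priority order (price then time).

Answer: BIDS (highest first):
  (empty)
ASKS (lowest first):
  #4: 5@97

Derivation:
After op 1 [order #1] market_sell(qty=8): fills=none; bids=[-] asks=[-]
After op 2 [order #2] limit_sell(price=98, qty=2): fills=none; bids=[-] asks=[#2:2@98]
After op 3 [order #3] limit_buy(price=104, qty=10): fills=#3x#2:2@98; bids=[#3:8@104] asks=[-]
After op 4 cancel(order #3): fills=none; bids=[-] asks=[-]
After op 5 [order #4] limit_sell(price=97, qty=5): fills=none; bids=[-] asks=[#4:5@97]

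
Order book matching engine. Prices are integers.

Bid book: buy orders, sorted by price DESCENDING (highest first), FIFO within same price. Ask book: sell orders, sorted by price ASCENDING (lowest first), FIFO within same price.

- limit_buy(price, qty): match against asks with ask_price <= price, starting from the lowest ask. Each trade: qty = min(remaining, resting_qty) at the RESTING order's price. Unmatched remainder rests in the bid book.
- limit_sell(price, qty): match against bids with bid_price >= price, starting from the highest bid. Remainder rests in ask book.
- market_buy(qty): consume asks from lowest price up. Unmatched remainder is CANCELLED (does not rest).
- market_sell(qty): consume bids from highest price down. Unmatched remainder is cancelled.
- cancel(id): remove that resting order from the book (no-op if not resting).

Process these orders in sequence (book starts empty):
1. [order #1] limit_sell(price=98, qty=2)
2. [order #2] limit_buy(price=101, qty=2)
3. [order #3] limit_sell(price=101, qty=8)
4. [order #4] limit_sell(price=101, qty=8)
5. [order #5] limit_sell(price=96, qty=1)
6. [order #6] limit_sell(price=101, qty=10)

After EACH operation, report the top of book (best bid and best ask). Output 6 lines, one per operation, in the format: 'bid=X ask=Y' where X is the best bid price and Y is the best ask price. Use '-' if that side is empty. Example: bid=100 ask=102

After op 1 [order #1] limit_sell(price=98, qty=2): fills=none; bids=[-] asks=[#1:2@98]
After op 2 [order #2] limit_buy(price=101, qty=2): fills=#2x#1:2@98; bids=[-] asks=[-]
After op 3 [order #3] limit_sell(price=101, qty=8): fills=none; bids=[-] asks=[#3:8@101]
After op 4 [order #4] limit_sell(price=101, qty=8): fills=none; bids=[-] asks=[#3:8@101 #4:8@101]
After op 5 [order #5] limit_sell(price=96, qty=1): fills=none; bids=[-] asks=[#5:1@96 #3:8@101 #4:8@101]
After op 6 [order #6] limit_sell(price=101, qty=10): fills=none; bids=[-] asks=[#5:1@96 #3:8@101 #4:8@101 #6:10@101]

Answer: bid=- ask=98
bid=- ask=-
bid=- ask=101
bid=- ask=101
bid=- ask=96
bid=- ask=96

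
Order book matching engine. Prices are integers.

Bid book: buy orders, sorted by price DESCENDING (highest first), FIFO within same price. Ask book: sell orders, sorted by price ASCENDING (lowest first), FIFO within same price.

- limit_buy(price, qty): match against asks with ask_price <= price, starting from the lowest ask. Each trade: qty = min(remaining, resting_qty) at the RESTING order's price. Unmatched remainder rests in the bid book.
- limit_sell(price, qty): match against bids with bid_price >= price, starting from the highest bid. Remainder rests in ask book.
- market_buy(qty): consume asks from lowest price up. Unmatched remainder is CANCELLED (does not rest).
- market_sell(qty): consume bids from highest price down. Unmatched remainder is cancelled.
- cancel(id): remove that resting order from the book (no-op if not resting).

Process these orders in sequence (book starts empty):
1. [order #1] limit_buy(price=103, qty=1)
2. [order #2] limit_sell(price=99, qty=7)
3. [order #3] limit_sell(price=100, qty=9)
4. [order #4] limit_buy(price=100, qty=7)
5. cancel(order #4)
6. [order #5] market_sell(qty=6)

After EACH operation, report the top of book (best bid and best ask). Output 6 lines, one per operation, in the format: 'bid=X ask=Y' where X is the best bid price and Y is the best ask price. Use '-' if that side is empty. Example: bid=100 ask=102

After op 1 [order #1] limit_buy(price=103, qty=1): fills=none; bids=[#1:1@103] asks=[-]
After op 2 [order #2] limit_sell(price=99, qty=7): fills=#1x#2:1@103; bids=[-] asks=[#2:6@99]
After op 3 [order #3] limit_sell(price=100, qty=9): fills=none; bids=[-] asks=[#2:6@99 #3:9@100]
After op 4 [order #4] limit_buy(price=100, qty=7): fills=#4x#2:6@99 #4x#3:1@100; bids=[-] asks=[#3:8@100]
After op 5 cancel(order #4): fills=none; bids=[-] asks=[#3:8@100]
After op 6 [order #5] market_sell(qty=6): fills=none; bids=[-] asks=[#3:8@100]

Answer: bid=103 ask=-
bid=- ask=99
bid=- ask=99
bid=- ask=100
bid=- ask=100
bid=- ask=100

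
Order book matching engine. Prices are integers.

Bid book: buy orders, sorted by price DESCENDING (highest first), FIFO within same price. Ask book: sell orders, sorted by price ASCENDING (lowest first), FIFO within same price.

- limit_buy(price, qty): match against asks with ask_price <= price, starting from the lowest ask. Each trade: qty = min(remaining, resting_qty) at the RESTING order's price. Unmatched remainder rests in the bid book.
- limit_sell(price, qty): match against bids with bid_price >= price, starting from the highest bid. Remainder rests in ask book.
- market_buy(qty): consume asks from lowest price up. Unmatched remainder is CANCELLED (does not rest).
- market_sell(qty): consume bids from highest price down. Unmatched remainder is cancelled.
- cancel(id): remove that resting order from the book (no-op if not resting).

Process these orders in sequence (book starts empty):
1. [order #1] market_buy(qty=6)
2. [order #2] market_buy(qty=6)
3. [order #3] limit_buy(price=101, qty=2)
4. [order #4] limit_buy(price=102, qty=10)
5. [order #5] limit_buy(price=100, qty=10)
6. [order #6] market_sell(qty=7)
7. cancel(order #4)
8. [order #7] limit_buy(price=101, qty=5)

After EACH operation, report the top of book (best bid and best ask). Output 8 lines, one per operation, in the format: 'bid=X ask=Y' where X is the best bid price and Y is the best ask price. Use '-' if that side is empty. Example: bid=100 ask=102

Answer: bid=- ask=-
bid=- ask=-
bid=101 ask=-
bid=102 ask=-
bid=102 ask=-
bid=102 ask=-
bid=101 ask=-
bid=101 ask=-

Derivation:
After op 1 [order #1] market_buy(qty=6): fills=none; bids=[-] asks=[-]
After op 2 [order #2] market_buy(qty=6): fills=none; bids=[-] asks=[-]
After op 3 [order #3] limit_buy(price=101, qty=2): fills=none; bids=[#3:2@101] asks=[-]
After op 4 [order #4] limit_buy(price=102, qty=10): fills=none; bids=[#4:10@102 #3:2@101] asks=[-]
After op 5 [order #5] limit_buy(price=100, qty=10): fills=none; bids=[#4:10@102 #3:2@101 #5:10@100] asks=[-]
After op 6 [order #6] market_sell(qty=7): fills=#4x#6:7@102; bids=[#4:3@102 #3:2@101 #5:10@100] asks=[-]
After op 7 cancel(order #4): fills=none; bids=[#3:2@101 #5:10@100] asks=[-]
After op 8 [order #7] limit_buy(price=101, qty=5): fills=none; bids=[#3:2@101 #7:5@101 #5:10@100] asks=[-]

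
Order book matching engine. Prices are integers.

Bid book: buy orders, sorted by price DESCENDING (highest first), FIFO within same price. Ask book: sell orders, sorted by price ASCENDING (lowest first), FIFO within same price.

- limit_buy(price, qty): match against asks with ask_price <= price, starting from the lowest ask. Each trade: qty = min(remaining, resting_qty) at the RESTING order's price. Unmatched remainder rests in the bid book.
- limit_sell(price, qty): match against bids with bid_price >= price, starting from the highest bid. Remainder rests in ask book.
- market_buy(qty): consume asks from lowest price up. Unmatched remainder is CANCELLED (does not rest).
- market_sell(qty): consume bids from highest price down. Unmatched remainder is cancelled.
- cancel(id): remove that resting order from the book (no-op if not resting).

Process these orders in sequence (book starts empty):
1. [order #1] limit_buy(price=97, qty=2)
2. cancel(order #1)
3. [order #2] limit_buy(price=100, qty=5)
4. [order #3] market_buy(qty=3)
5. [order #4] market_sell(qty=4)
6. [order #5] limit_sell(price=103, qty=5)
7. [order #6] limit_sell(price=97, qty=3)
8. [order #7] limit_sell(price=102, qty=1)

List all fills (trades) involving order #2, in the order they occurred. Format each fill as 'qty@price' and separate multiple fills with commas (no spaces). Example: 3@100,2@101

After op 1 [order #1] limit_buy(price=97, qty=2): fills=none; bids=[#1:2@97] asks=[-]
After op 2 cancel(order #1): fills=none; bids=[-] asks=[-]
After op 3 [order #2] limit_buy(price=100, qty=5): fills=none; bids=[#2:5@100] asks=[-]
After op 4 [order #3] market_buy(qty=3): fills=none; bids=[#2:5@100] asks=[-]
After op 5 [order #4] market_sell(qty=4): fills=#2x#4:4@100; bids=[#2:1@100] asks=[-]
After op 6 [order #5] limit_sell(price=103, qty=5): fills=none; bids=[#2:1@100] asks=[#5:5@103]
After op 7 [order #6] limit_sell(price=97, qty=3): fills=#2x#6:1@100; bids=[-] asks=[#6:2@97 #5:5@103]
After op 8 [order #7] limit_sell(price=102, qty=1): fills=none; bids=[-] asks=[#6:2@97 #7:1@102 #5:5@103]

Answer: 4@100,1@100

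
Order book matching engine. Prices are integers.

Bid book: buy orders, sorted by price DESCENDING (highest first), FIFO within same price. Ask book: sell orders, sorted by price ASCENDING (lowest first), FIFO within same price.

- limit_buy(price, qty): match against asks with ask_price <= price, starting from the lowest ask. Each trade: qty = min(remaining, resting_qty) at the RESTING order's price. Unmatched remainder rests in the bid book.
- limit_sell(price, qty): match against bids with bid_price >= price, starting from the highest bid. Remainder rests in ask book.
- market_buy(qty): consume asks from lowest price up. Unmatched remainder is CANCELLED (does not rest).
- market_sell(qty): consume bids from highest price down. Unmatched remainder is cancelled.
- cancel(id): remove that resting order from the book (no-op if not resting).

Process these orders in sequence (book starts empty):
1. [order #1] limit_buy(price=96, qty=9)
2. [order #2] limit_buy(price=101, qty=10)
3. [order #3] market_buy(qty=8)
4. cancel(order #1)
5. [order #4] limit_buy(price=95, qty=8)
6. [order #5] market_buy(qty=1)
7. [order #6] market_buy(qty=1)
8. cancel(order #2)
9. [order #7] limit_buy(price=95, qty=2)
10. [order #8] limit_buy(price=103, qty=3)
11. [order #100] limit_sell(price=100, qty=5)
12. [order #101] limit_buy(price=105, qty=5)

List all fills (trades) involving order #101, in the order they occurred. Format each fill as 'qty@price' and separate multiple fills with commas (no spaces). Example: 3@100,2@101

After op 1 [order #1] limit_buy(price=96, qty=9): fills=none; bids=[#1:9@96] asks=[-]
After op 2 [order #2] limit_buy(price=101, qty=10): fills=none; bids=[#2:10@101 #1:9@96] asks=[-]
After op 3 [order #3] market_buy(qty=8): fills=none; bids=[#2:10@101 #1:9@96] asks=[-]
After op 4 cancel(order #1): fills=none; bids=[#2:10@101] asks=[-]
After op 5 [order #4] limit_buy(price=95, qty=8): fills=none; bids=[#2:10@101 #4:8@95] asks=[-]
After op 6 [order #5] market_buy(qty=1): fills=none; bids=[#2:10@101 #4:8@95] asks=[-]
After op 7 [order #6] market_buy(qty=1): fills=none; bids=[#2:10@101 #4:8@95] asks=[-]
After op 8 cancel(order #2): fills=none; bids=[#4:8@95] asks=[-]
After op 9 [order #7] limit_buy(price=95, qty=2): fills=none; bids=[#4:8@95 #7:2@95] asks=[-]
After op 10 [order #8] limit_buy(price=103, qty=3): fills=none; bids=[#8:3@103 #4:8@95 #7:2@95] asks=[-]
After op 11 [order #100] limit_sell(price=100, qty=5): fills=#8x#100:3@103; bids=[#4:8@95 #7:2@95] asks=[#100:2@100]
After op 12 [order #101] limit_buy(price=105, qty=5): fills=#101x#100:2@100; bids=[#101:3@105 #4:8@95 #7:2@95] asks=[-]

Answer: 2@100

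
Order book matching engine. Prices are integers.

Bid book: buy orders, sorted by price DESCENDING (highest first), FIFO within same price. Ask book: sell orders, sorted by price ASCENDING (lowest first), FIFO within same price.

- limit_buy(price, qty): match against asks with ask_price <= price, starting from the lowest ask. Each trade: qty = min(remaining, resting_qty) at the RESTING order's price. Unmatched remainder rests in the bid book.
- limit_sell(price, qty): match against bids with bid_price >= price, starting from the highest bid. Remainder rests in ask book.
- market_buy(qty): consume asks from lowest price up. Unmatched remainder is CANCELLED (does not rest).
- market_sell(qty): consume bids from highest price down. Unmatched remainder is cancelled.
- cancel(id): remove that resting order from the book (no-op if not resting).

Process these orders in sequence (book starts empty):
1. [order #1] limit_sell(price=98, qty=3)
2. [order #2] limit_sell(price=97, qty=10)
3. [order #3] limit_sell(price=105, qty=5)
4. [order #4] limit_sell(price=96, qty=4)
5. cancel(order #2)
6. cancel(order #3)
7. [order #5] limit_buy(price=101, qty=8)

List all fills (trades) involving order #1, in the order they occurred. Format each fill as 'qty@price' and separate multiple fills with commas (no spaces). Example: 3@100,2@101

After op 1 [order #1] limit_sell(price=98, qty=3): fills=none; bids=[-] asks=[#1:3@98]
After op 2 [order #2] limit_sell(price=97, qty=10): fills=none; bids=[-] asks=[#2:10@97 #1:3@98]
After op 3 [order #3] limit_sell(price=105, qty=5): fills=none; bids=[-] asks=[#2:10@97 #1:3@98 #3:5@105]
After op 4 [order #4] limit_sell(price=96, qty=4): fills=none; bids=[-] asks=[#4:4@96 #2:10@97 #1:3@98 #3:5@105]
After op 5 cancel(order #2): fills=none; bids=[-] asks=[#4:4@96 #1:3@98 #3:5@105]
After op 6 cancel(order #3): fills=none; bids=[-] asks=[#4:4@96 #1:3@98]
After op 7 [order #5] limit_buy(price=101, qty=8): fills=#5x#4:4@96 #5x#1:3@98; bids=[#5:1@101] asks=[-]

Answer: 3@98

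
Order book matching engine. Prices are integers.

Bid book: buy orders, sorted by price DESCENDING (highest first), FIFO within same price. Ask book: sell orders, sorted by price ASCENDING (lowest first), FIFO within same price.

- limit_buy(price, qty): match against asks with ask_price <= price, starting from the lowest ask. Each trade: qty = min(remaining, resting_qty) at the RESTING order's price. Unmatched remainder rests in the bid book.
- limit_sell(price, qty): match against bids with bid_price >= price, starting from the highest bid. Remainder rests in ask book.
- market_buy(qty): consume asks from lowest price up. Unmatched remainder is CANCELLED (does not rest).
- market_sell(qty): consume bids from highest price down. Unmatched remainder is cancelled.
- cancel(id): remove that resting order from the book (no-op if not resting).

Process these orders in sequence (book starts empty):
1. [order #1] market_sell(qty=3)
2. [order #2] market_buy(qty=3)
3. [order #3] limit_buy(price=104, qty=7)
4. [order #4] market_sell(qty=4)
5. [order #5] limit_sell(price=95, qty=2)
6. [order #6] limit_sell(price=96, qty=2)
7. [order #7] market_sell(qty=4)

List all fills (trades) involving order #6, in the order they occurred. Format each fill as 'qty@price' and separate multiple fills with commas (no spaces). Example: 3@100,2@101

Answer: 1@104

Derivation:
After op 1 [order #1] market_sell(qty=3): fills=none; bids=[-] asks=[-]
After op 2 [order #2] market_buy(qty=3): fills=none; bids=[-] asks=[-]
After op 3 [order #3] limit_buy(price=104, qty=7): fills=none; bids=[#3:7@104] asks=[-]
After op 4 [order #4] market_sell(qty=4): fills=#3x#4:4@104; bids=[#3:3@104] asks=[-]
After op 5 [order #5] limit_sell(price=95, qty=2): fills=#3x#5:2@104; bids=[#3:1@104] asks=[-]
After op 6 [order #6] limit_sell(price=96, qty=2): fills=#3x#6:1@104; bids=[-] asks=[#6:1@96]
After op 7 [order #7] market_sell(qty=4): fills=none; bids=[-] asks=[#6:1@96]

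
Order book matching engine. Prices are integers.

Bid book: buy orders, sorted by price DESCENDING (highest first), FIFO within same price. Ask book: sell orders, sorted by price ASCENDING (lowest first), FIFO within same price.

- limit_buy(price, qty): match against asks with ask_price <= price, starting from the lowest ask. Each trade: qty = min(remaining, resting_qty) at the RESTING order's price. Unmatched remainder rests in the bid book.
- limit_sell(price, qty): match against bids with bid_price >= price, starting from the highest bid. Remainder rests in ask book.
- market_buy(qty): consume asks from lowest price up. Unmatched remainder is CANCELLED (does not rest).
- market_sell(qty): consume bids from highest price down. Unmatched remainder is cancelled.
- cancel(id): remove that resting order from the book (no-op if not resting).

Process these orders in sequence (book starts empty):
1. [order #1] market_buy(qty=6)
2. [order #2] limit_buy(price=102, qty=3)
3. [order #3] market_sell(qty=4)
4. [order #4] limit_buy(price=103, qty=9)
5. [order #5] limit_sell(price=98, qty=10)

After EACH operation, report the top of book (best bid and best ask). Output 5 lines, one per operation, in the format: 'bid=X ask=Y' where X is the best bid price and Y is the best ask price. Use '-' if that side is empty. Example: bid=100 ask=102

After op 1 [order #1] market_buy(qty=6): fills=none; bids=[-] asks=[-]
After op 2 [order #2] limit_buy(price=102, qty=3): fills=none; bids=[#2:3@102] asks=[-]
After op 3 [order #3] market_sell(qty=4): fills=#2x#3:3@102; bids=[-] asks=[-]
After op 4 [order #4] limit_buy(price=103, qty=9): fills=none; bids=[#4:9@103] asks=[-]
After op 5 [order #5] limit_sell(price=98, qty=10): fills=#4x#5:9@103; bids=[-] asks=[#5:1@98]

Answer: bid=- ask=-
bid=102 ask=-
bid=- ask=-
bid=103 ask=-
bid=- ask=98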